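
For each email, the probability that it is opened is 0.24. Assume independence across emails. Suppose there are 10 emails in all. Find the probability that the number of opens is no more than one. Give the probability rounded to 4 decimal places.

0.2673

X ~ Binomial(10, 0.24); P(X ≤ 1) = Σ C(10,k) p^k (1−p)^(10−k) over k:
  k=0: C(10,0)·0.24^0·0.76^10 = 0.064289
  k=1: C(10,1)·0.24^1·0.76^9 = 0.203018
Total = 0.267306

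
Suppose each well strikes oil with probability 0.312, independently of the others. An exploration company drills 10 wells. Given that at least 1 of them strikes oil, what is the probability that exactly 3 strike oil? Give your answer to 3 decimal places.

0.272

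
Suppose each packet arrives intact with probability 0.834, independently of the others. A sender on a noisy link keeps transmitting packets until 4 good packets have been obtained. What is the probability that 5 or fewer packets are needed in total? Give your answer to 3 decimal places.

Finishing within 5 packets ⇔ at least 4 successes in the first 5. With X ~ Binomial(5, 0.834), P(Y ≤ 5) = 1 − P(X ≤ 3).
  k=0: C(5,0)·0.834^0·0.166^5 = 0.00013
  k=1: C(5,1)·0.834^1·0.166^4 = 0.00317
  k=2: C(5,2)·0.834^2·0.166^3 = 0.03182
  k=3: C(5,3)·0.834^3·0.166^2 = 0.15985
1 − 0.19496 = 0.80504

0.805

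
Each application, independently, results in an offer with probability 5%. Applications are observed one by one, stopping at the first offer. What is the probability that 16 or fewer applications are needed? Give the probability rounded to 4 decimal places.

0.5599

Y = number of applications to the first success; geometric, p = 0.05.
P(Y ≤ 16) = 1 − (1−p)^16 = 1 − 0.440127 = 0.559873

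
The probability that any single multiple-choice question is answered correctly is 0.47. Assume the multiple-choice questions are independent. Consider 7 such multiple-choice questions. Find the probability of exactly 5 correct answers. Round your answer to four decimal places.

0.1353

X ~ Binomial(n=7, p=0.47).
P(X=5) = C(7,5) · p^5 · (1−p)^2
= 21 · 0.022935 · 0.2809 = 0.135288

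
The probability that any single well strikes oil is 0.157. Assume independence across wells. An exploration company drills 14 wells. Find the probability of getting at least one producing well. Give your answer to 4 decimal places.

P(at least one) = 1 − P(none) = 1 − (1 − 0.157)^14
= 1 − 0.091535 = 0.908465

0.9085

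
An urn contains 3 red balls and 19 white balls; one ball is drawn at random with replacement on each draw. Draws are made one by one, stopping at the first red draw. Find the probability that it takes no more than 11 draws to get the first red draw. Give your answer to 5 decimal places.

0.80064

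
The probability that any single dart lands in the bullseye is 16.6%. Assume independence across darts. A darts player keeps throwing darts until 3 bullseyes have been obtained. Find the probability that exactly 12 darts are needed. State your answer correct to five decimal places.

Y = trial on which the third success occurs; negative binomial, r=3, p=0.166.
P(Y=12) = C(11,2) · p^3 · (1−p)^9
= 55 · 0.0045743 · 0.19521 = 0.0491113

0.04911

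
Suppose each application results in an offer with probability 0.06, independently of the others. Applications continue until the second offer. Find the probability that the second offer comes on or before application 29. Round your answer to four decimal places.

0.5261

Finishing within 29 applications ⇔ at least 2 successes in the first 29. With X ~ Binomial(29, 0.06), P(Y ≤ 29) = 1 − P(X ≤ 1).
  k=0: C(29,0)·0.06^0·0.94^29 = 0.166229
  k=1: C(29,1)·0.06^1·0.94^28 = 0.307701
1 − 0.473931 = 0.526069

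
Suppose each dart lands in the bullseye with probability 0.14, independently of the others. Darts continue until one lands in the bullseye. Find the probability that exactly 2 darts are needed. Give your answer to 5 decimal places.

0.12040

Geometric (trials to first success), p = 0.14.
P(Y = 2) = (1−p)^1 · p = 0.86 · 0.14 = 0.1204000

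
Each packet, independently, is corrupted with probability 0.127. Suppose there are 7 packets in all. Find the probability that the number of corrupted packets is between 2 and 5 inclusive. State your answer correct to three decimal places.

X ~ Binomial(7, 0.127); P(2 ≤ X ≤ 5) = Σ C(7,k) p^k (1−p)^(7−k) over k:
  k=2: C(7,2)·0.127^2·0.873^5 = 0.17175
  k=3: C(7,3)·0.127^3·0.873^4 = 0.04164
  k=4: C(7,4)·0.127^4·0.873^3 = 0.00606
  k=5: C(7,5)·0.127^5·0.873^2 = 0.00053
Total = 0.21998

0.220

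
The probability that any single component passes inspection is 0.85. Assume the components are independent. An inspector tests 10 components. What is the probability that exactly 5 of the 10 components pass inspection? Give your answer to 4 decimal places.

0.0085

X ~ Binomial(n=10, p=0.85).
P(X=5) = C(10,5) · p^5 · (1−p)^5
= 252 · 0.44371 · 7.5937e-05 = 0.008491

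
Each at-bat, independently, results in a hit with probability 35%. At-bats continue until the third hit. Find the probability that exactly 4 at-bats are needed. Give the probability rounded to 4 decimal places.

Y = trial on which the third success occurs; negative binomial, r=3, p=0.35.
P(Y=4) = C(3,2) · p^3 · (1−p)^1
= 3 · 0.042875 · 0.65 = 0.083606

0.0836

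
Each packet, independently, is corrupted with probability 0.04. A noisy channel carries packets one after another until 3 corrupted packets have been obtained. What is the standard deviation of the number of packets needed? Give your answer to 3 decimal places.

42.426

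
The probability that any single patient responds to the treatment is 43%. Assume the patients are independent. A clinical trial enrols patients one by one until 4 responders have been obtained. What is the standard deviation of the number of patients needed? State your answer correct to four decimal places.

3.5116

Y = total patients until the fourth success; negative binomial with r=4, p=0.43.
SD(Y) = √[r(1−p)/p²] = √(12.330990) = 3.511551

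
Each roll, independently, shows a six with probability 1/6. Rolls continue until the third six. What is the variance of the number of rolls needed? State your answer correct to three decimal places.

90.000

Y = total rolls until the third success; negative binomial with r=3, p=0.166667.
Var(Y) = r(1−p)/p² = 3·0.833333 / 0.166667² = 90.00000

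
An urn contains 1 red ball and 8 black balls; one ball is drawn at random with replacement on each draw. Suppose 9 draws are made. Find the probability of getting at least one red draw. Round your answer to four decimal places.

0.6536

P(at least one) = 1 − P(none) = 1 − (1 − 0.111111)^9
= 1 − 0.346439 = 0.653561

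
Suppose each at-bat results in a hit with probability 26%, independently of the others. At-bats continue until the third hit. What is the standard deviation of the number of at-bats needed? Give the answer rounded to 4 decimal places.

5.7306

Y = total at-bats until the third success; negative binomial with r=3, p=0.26.
SD(Y) = √[r(1−p)/p²] = √(32.840237) = 5.730640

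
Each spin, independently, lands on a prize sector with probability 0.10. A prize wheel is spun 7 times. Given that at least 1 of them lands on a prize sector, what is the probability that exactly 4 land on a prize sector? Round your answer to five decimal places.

X ~ Binomial(7, 0.10). Want P(X=4 | X≥1) = P(X=4) / P(X≥1).
P(X=4) = C(7,4)·0.10^4·0.90^3 = 0.0025515
P(X≥1) = 1 − 0.4782969 = 0.5217031
Ratio = 0.0025515 / 0.5217031 = 0.0048907

0.00489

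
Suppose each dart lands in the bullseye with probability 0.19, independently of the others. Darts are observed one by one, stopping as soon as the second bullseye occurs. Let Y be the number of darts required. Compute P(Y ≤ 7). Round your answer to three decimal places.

Finishing within 7 darts ⇔ at least 2 successes in the first 7. With X ~ Binomial(7, 0.19), P(Y ≤ 7) = 1 − P(X ≤ 1).
  k=0: C(7,0)·0.19^0·0.81^7 = 0.22877
  k=1: C(7,1)·0.19^1·0.81^6 = 0.37563
1 − 0.60440 = 0.39560

0.396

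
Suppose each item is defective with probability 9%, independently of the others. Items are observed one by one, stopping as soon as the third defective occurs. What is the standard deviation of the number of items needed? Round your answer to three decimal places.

18.359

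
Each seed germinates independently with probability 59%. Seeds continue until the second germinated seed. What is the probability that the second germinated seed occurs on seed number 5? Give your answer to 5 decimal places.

0.09597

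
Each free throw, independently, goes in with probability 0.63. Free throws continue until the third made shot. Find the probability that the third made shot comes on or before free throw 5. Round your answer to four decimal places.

0.7330

Finishing within 5 free throws ⇔ at least 3 successes in the first 5. With X ~ Binomial(5, 0.63), P(Y ≤ 5) = 1 − P(X ≤ 2).
  k=0: C(5,0)·0.63^0·0.37^5 = 0.006934
  k=1: C(5,1)·0.63^1·0.37^4 = 0.059036
  k=2: C(5,2)·0.63^2·0.37^3 = 0.201042
1 − 0.267012 = 0.732988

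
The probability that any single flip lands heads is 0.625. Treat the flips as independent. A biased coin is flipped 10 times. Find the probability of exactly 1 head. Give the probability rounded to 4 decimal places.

X ~ Binomial(n=10, p=0.625).
P(X=1) = C(10,1) · p^1 · (1−p)^9
= 10 · 0.625 · 0.00014665 = 0.000917

0.0009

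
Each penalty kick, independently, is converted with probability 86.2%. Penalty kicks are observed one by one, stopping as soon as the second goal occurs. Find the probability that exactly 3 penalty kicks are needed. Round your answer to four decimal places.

Y = trial on which the second success occurs; negative binomial, r=2, p=0.862.
P(Y=3) = C(2,1) · p^2 · (1−p)^1
= 2 · 0.74304 · 0.138 = 0.205080

0.2051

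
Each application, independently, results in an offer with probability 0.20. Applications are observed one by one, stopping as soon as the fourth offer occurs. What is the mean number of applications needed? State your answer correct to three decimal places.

Y = total applications until the fourth success; negative binomial with r=4, p=0.20.
E[Y] = r / p = 4 / 0.20 = 20.00000

20.000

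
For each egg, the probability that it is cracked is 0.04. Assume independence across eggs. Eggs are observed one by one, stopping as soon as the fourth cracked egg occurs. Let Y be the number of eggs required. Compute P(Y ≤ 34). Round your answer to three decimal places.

0.046

Finishing within 34 eggs ⇔ at least 4 successes in the first 34. With X ~ Binomial(34, 0.04), P(Y ≤ 34) = 1 − P(X ≤ 3).
  k=0: C(34,0)·0.04^0·0.96^34 = 0.24959
  k=1: C(34,1)·0.04^1·0.96^33 = 0.35358
  k=2: C(34,2)·0.04^2·0.96^32 = 0.24309
  k=3: C(34,3)·0.04^3·0.96^31 = 0.10804
1 − 0.95429 = 0.04571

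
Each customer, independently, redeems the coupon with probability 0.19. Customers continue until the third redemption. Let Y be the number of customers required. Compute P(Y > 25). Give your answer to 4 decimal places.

0.1204

Needing more than 25 customers ⇔ fewer than 3 successes in the first 25. With X ~ Binomial(25, 0.19), P(Y > 25) = P(X ≤ 2).
  k=0: C(25,0)·0.19^0·0.81^25 = 0.005154
  k=1: C(25,1)·0.19^1·0.81^24 = 0.030223
  k=2: C(25,2)·0.19^2·0.81^23 = 0.085071
P(X ≤ 2) = 0.120448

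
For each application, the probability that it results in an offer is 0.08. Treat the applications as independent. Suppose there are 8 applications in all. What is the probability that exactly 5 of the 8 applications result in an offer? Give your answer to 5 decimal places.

0.00014

X ~ Binomial(n=8, p=0.08).
P(X=5) = C(8,5) · p^5 · (1−p)^3
= 56 · 3.2768e-06 · 0.77869 = 0.0001429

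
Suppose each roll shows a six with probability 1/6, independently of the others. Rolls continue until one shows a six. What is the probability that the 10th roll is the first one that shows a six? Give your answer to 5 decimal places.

0.03230

Geometric (trials to first success), p = 0.166667.
P(Y = 10) = (1−p)^9 · p = 0.19381 · 0.166667 = 0.0323011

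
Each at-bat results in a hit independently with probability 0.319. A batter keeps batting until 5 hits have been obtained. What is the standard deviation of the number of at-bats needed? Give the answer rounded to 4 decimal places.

5.7845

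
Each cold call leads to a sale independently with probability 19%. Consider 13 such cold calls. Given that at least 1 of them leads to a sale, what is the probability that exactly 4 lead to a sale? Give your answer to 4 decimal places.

0.1495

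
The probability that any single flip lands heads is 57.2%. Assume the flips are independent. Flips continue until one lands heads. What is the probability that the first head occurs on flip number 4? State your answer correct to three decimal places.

0.045

Geometric (trials to first success), p = 0.572.
P(Y = 4) = (1−p)^3 · p = 0.078403 · 0.572 = 0.04485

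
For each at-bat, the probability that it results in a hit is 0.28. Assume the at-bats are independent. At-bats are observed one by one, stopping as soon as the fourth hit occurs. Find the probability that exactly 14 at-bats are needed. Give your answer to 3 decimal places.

0.066

Y = trial on which the fourth success occurs; negative binomial, r=4, p=0.28.
P(Y=14) = C(13,3) · p^4 · (1−p)^10
= 286 · 0.0061466 · 0.037439 = 0.06581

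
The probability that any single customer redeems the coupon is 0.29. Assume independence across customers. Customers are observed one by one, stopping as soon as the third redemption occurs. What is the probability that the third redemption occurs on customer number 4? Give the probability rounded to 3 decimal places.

Y = trial on which the third success occurs; negative binomial, r=3, p=0.29.
P(Y=4) = C(3,2) · p^3 · (1−p)^1
= 3 · 0.024389 · 0.71 = 0.05195

0.052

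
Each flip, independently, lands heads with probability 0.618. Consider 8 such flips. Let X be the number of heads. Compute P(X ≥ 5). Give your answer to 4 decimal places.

X ~ Binomial(8, 0.618); P(X ≥ 5) = Σ C(8,k) p^k (1−p)^(8−k) over k:
  k=5: C(8,5)·0.618^5·0.382^3 = 0.281398
  k=6: C(8,6)·0.618^6·0.382^2 = 0.227623
  k=7: C(8,7)·0.618^7·0.382^1 = 0.105214
  k=8: C(8,8)·0.618^8·0.382^0 = 0.021277
Total = 0.635511

0.6355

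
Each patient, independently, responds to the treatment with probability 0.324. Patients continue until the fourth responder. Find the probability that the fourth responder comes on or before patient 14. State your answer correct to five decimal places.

Finishing within 14 patients ⇔ at least 4 successes in the first 14. With X ~ Binomial(14, 0.324), P(Y ≤ 14) = 1 − P(X ≤ 3).
  k=0: C(14,0)·0.324^0·0.676^14 = 0.0041615
  k=1: C(14,1)·0.324^1·0.676^13 = 0.0279242
  k=2: C(14,2)·0.324^2·0.676^12 = 0.0869945
  k=3: C(14,3)·0.324^3·0.676^11 = 0.1667823
1 − 0.2858625 = 0.7141375

0.71414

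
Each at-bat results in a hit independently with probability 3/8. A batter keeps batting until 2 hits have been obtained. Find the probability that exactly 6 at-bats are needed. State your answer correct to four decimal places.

Y = trial on which the second success occurs; negative binomial, r=2, p=0.375.
P(Y=6) = C(5,1) · p^2 · (1−p)^4
= 5 · 0.14062 · 0.15259 = 0.107288

0.1073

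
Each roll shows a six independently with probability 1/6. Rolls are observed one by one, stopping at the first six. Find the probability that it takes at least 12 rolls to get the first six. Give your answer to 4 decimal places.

0.1346

Y = number of rolls to the first success; geometric, p = 0.166667.
P(Y > 11) = P(first 11 all fail) = (1−p)^11 = 0.134588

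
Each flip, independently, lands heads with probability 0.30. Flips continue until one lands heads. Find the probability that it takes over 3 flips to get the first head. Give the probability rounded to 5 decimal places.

Y = number of flips to the first success; geometric, p = 0.30.
P(Y > 3) = P(first 3 all fail) = (1−p)^3 = 0.3430000

0.34300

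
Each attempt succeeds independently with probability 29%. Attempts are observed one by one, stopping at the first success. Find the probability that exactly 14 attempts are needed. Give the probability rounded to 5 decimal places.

0.00338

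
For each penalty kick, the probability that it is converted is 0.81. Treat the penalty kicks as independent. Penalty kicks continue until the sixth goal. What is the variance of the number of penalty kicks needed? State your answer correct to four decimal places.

Y = total penalty kicks until the sixth success; negative binomial with r=6, p=0.81.
Var(Y) = r(1−p)/p² = 6·0.19 / 0.81² = 1.737540

1.7375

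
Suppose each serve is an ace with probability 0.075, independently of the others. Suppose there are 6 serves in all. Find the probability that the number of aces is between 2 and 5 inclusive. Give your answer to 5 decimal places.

0.06887

X ~ Binomial(6, 0.075); P(2 ≤ X ≤ 5) = Σ C(6,k) p^k (1−p)^(6−k) over k:
  k=2: C(6,2)·0.075^2·0.925^4 = 0.0617704
  k=3: C(6,3)·0.075^3·0.925^3 = 0.0066779
  k=4: C(6,4)·0.075^4·0.925^2 = 0.0004061
  k=5: C(6,5)·0.075^5·0.925^1 = 0.0000132
Total = 0.0688676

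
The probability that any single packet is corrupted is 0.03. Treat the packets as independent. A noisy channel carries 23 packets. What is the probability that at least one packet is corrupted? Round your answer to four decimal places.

0.5037

P(at least one) = 1 − P(none) = 1 − (1 − 0.03)^23
= 1 − 0.496306 = 0.503694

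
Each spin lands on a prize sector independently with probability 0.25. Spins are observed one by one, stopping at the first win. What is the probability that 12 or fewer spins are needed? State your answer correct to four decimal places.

0.9683

Y = number of spins to the first success; geometric, p = 0.25.
P(Y ≤ 12) = 1 − (1−p)^12 = 1 − 0.031676 = 0.968324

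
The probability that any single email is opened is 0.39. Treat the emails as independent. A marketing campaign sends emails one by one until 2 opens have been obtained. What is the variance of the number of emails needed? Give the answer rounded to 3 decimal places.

Y = total emails until the second success; negative binomial with r=2, p=0.39.
Var(Y) = r(1−p)/p² = 2·0.61 / 0.39² = 8.02104

8.021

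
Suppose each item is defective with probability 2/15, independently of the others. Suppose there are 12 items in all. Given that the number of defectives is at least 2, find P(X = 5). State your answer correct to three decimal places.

X ~ Binomial(12, 0.133333). Want P(X=5 | X≥2) = P(X=5) / P(X≥2).
P(X=5) = C(12,5)·0.133333^5·0.866667^7 = 0.01226
P(X≥2) = 1 − 0.17957 − 0.33151 = 0.48893
Ratio = 0.01226 / 0.48893 = 0.02507

0.025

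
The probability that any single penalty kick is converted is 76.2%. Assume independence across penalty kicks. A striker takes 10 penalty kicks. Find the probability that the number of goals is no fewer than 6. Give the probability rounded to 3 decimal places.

0.935

X ~ Binomial(10, 0.762); P(X ≥ 6) = Σ C(10,k) p^k (1−p)^(10−k) over k:
  k=6: C(10,6)·0.762^6·0.238^4 = 0.13190
  k=7: C(10,7)·0.762^7·0.238^3 = 0.24132
  k=8: C(10,8)·0.762^8·0.238^2 = 0.28974
  k=9: C(10,9)·0.762^9·0.238^1 = 0.20614
  k=10: C(10,10)·0.762^10·0.238^0 = 0.06600
Total = 0.93511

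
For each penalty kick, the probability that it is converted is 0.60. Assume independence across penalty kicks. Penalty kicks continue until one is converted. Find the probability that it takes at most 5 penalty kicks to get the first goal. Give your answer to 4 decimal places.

0.9898

Y = number of penalty kicks to the first success; geometric, p = 0.60.
P(Y ≤ 5) = 1 − (1−p)^5 = 1 − 0.010240 = 0.989760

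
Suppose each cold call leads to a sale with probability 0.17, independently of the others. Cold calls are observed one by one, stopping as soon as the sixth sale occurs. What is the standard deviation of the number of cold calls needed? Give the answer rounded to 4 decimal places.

Y = total cold calls until the sixth success; negative binomial with r=6, p=0.17.
SD(Y) = √[r(1−p)/p²] = √(172.318339) = 13.127008

13.1270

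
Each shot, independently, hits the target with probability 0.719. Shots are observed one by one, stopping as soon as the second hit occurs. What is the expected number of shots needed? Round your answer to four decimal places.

Y = total shots until the second success; negative binomial with r=2, p=0.719.
E[Y] = r / p = 2 / 0.719 = 2.781641

2.7816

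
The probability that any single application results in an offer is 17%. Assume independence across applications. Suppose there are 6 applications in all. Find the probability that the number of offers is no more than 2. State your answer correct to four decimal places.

0.9345

X ~ Binomial(6, 0.17); P(X ≤ 2) = Σ C(6,k) p^k (1−p)^(6−k) over k:
  k=0: C(6,0)·0.17^0·0.83^6 = 0.326940
  k=1: C(6,1)·0.17^1·0.83^5 = 0.401782
  k=2: C(6,2)·0.17^2·0.83^4 = 0.205732
Total = 0.934454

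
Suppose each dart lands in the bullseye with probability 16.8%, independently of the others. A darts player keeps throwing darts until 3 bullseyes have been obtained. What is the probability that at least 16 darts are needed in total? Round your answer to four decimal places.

0.5266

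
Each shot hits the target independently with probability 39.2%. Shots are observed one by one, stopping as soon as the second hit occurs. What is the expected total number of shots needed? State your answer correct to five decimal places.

Y = total shots until the second success; negative binomial with r=2, p=0.392.
E[Y] = r / p = 2 / 0.392 = 5.1020408

5.10204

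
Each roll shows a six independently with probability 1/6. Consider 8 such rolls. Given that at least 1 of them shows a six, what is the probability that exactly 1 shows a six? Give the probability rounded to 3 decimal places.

0.485

X ~ Binomial(8, 0.166667). Want P(X=1 | X≥1) = P(X=1) / P(X≥1).
P(X=1) = C(8,1)·0.166667^1·0.833333^7 = 0.37211
P(X≥1) = 1 − 0.23257 = 0.76743
Ratio = 0.37211 / 0.76743 = 0.48488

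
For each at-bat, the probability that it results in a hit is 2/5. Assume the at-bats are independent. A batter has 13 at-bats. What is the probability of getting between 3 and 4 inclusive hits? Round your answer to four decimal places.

0.2951

X ~ Binomial(13, 0.40); P(3 ≤ X ≤ 4) = Σ C(13,k) p^k (1−p)^(13−k) over k:
  k=3: C(13,3)·0.40^3·0.60^10 = 0.110677
  k=4: C(13,4)·0.40^4·0.60^9 = 0.184462
Total = 0.295139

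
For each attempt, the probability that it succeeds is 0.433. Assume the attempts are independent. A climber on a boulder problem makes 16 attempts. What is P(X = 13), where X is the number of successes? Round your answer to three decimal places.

X ~ Binomial(n=16, p=0.433).
P(X=13) = C(16,13) · p^13 · (1−p)^3
= 560 · 1.8808e-05 · 0.18228 = 0.00192

0.002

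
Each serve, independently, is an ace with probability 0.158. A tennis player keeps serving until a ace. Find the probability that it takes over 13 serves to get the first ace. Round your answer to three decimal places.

Y = number of serves to the first success; geometric, p = 0.158.
P(Y > 13) = P(first 13 all fail) = (1−p)^13 = 0.10692

0.107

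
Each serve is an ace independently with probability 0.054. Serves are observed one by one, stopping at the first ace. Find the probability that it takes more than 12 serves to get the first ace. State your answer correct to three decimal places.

0.514

Y = number of serves to the first success; geometric, p = 0.054.
P(Y > 12) = P(first 12 all fail) = (1−p)^12 = 0.51368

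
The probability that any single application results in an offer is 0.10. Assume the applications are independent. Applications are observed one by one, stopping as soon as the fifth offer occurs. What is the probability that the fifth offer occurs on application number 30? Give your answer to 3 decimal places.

0.017

Y = trial on which the fifth success occurs; negative binomial, r=5, p=0.10.
P(Y=30) = C(29,4) · p^5 · (1−p)^25
= 23751 · 1e-05 · 0.07179 = 0.01705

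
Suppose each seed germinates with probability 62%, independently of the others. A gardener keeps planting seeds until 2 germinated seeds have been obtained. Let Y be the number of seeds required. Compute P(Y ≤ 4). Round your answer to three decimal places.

0.843

Finishing within 4 seeds ⇔ at least 2 successes in the first 4. With X ~ Binomial(4, 0.62), P(Y ≤ 4) = 1 − P(X ≤ 1).
  k=0: C(4,0)·0.62^0·0.38^4 = 0.02085
  k=1: C(4,1)·0.62^1·0.38^3 = 0.13608
1 − 0.15693 = 0.84307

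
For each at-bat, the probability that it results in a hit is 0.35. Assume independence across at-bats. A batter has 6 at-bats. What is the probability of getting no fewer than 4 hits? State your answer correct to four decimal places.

0.1174

X ~ Binomial(6, 0.35); P(X ≥ 4) = Σ C(6,k) p^k (1−p)^(6−k) over k:
  k=4: C(6,4)·0.35^4·0.65^2 = 0.095102
  k=5: C(6,5)·0.35^5·0.65^1 = 0.020484
  k=6: C(6,6)·0.35^6·0.65^0 = 0.001838
Total = 0.117424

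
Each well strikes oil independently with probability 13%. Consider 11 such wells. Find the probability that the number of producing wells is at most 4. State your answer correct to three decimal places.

0.991

X ~ Binomial(11, 0.13); P(X ≤ 4) = Σ C(11,k) p^k (1−p)^(11−k) over k:
  k=0: C(11,0)·0.13^0·0.87^11 = 0.21613
  k=1: C(11,1)·0.13^1·0.87^10 = 0.35525
  k=2: C(11,2)·0.13^2·0.87^9 = 0.26541
  k=3: C(11,3)·0.13^3·0.87^8 = 0.11898
  k=4: C(11,4)·0.13^4·0.87^7 = 0.03556
Total = 0.99132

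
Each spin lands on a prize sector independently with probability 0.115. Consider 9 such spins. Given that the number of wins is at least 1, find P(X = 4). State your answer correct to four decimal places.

0.0179

X ~ Binomial(9, 0.115). Want P(X=4 | X≥1) = P(X=4) / P(X≥1).
P(X=4) = C(9,4)·0.115^4·0.885^5 = 0.011964
P(X≥1) = 1 − 0.333035 = 0.666965
Ratio = 0.011964 / 0.666965 = 0.017938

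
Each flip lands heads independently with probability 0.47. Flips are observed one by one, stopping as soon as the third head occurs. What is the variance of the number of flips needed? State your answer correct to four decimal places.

Y = total flips until the third success; negative binomial with r=3, p=0.47.
Var(Y) = r(1−p)/p² = 3·0.53 / 0.47² = 7.197827

7.1978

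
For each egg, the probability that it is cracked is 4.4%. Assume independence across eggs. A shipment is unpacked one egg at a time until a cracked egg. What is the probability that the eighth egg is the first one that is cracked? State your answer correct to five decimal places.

0.03211

Geometric (trials to first success), p = 0.044.
P(Y = 8) = (1−p)^7 · p = 0.7298 · 0.044 = 0.0321113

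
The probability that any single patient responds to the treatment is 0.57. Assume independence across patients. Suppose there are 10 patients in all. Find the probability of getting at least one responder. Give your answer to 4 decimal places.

0.9998

P(at least one) = 1 − P(none) = 1 − (1 − 0.57)^10
= 1 − 0.000216 = 0.999784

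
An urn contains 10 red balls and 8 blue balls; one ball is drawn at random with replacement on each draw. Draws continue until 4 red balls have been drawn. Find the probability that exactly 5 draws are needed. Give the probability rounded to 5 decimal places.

0.16935

Y = trial on which the fourth success occurs; negative binomial, r=4, p=0.555556.
P(Y=5) = C(4,3) · p^4 · (1−p)^1
= 4 · 0.09526 · 0.44444 = 0.1693509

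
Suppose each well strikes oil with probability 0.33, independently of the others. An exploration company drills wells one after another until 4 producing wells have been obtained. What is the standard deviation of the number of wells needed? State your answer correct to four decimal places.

Y = total wells until the fourth success; negative binomial with r=4, p=0.33.
SD(Y) = √[r(1−p)/p²] = √(24.609734) = 4.960820

4.9608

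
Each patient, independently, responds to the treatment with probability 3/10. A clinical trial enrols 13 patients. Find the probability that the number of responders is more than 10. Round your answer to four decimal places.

X ~ Binomial(13, 0.30); P(X ≥ 11) = Σ C(13,k) p^k (1−p)^(13−k) over k:
  k=11: C(13,11)·0.30^11·0.70^2 = 0.000068
  k=12: C(13,12)·0.30^12·0.70^1 = 0.000005
  k=13: C(13,13)·0.30^13·0.70^0 = 0.000000
Total = 0.000073

0.0001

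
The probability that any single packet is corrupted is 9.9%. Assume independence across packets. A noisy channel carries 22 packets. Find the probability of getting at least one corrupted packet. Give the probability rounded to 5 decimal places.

P(at least one) = 1 − P(none) = 1 − (1 − 0.099)^22
= 1 − 0.1009126 = 0.8990874

0.89909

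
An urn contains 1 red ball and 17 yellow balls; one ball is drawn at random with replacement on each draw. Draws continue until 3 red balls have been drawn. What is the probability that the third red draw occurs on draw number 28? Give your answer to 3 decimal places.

Y = trial on which the third success occurs; negative binomial, r=3, p=0.055556.
P(Y=28) = C(27,2) · p^3 · (1−p)^25
= 351 · 0.00017147 · 0.23956 = 0.01442

0.014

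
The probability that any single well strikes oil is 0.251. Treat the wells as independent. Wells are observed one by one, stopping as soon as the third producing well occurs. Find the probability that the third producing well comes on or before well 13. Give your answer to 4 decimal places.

0.6704

Finishing within 13 wells ⇔ at least 3 successes in the first 13. With X ~ Binomial(13, 0.251), P(Y ≤ 13) = 1 − P(X ≤ 2).
  k=0: C(13,0)·0.251^0·0.749^13 = 0.023349
  k=1: C(13,1)·0.251^1·0.749^12 = 0.101718
  k=2: C(13,2)·0.251^2·0.749^11 = 0.204523
1 − 0.329590 = 0.670410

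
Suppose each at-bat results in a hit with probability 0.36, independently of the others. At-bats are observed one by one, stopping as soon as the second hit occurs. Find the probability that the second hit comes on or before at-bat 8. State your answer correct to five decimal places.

0.84519

Finishing within 8 at-bats ⇔ at least 2 successes in the first 8. With X ~ Binomial(8, 0.36), P(Y ≤ 8) = 1 − P(X ≤ 1).
  k=0: C(8,0)·0.36^0·0.64^8 = 0.0281475
  k=1: C(8,1)·0.36^1·0.64^7 = 0.1266637
1 − 0.1548112 = 0.8451888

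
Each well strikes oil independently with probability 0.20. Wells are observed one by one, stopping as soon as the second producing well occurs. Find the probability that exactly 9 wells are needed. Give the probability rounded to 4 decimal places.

Y = trial on which the second success occurs; negative binomial, r=2, p=0.20.
P(Y=9) = C(8,1) · p^2 · (1−p)^7
= 8 · 0.04 · 0.20972 = 0.067109

0.0671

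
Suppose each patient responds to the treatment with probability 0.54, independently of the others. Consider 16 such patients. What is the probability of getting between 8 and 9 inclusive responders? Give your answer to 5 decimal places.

0.38121

X ~ Binomial(16, 0.54); P(8 ≤ X ≤ 9) = Σ C(16,k) p^k (1−p)^(16−k) over k:
  k=8: C(16,8)·0.54^8·0.46^8 = 0.1865483
  k=9: C(16,9)·0.54^9·0.46^7 = 0.1946591
Total = 0.3812074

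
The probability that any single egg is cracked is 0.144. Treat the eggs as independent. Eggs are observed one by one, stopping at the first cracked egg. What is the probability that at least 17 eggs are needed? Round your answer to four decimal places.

0.0831

Y = number of eggs to the first success; geometric, p = 0.144.
P(Y > 16) = P(first 16 all fail) = (1−p)^16 = 0.083096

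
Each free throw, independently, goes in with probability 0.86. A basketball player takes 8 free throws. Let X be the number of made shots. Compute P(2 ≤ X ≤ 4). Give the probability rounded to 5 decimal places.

0.01678

X ~ Binomial(8, 0.86); P(2 ≤ X ≤ 4) = Σ C(8,k) p^k (1−p)^(8−k) over k:
  k=2: C(8,2)·0.86^2·0.14^6 = 0.0001559
  k=3: C(8,3)·0.86^3·0.14^5 = 0.0019157
  k=4: C(8,4)·0.86^4·0.14^4 = 0.0147097
Total = 0.0167813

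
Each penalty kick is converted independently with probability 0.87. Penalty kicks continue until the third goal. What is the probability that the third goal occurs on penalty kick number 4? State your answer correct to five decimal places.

0.25682

Y = trial on which the third success occurs; negative binomial, r=3, p=0.87.
P(Y=4) = C(3,2) · p^3 · (1−p)^1
= 3 · 0.6585 · 0.13 = 0.2568162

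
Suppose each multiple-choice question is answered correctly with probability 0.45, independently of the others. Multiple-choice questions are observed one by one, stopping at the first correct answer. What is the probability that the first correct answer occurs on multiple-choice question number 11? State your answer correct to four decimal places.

Geometric (trials to first success), p = 0.45.
P(Y = 11) = (1−p)^10 · p = 0.002533 · 0.45 = 0.001140

0.0011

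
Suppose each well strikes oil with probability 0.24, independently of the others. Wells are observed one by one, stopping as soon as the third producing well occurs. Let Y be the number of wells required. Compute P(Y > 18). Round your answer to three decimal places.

0.157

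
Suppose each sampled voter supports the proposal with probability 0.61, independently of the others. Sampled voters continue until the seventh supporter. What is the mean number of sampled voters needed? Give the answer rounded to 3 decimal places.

Y = total sampled voters until the seventh success; negative binomial with r=7, p=0.61.
E[Y] = r / p = 7 / 0.61 = 11.47541

11.475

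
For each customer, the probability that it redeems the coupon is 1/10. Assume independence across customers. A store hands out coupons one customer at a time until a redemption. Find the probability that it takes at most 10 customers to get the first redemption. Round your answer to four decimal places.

0.6513

Y = number of customers to the first success; geometric, p = 0.10.
P(Y ≤ 10) = 1 − (1−p)^10 = 1 − 0.348678 = 0.651322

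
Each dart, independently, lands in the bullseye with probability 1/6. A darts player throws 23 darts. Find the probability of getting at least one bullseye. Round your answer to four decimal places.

P(at least one) = 1 − P(none) = 1 − (1 − 0.166667)^23
= 1 − 0.015095 = 0.984905

0.9849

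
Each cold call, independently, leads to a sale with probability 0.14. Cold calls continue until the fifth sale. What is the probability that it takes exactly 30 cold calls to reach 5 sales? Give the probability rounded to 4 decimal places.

0.0294

Y = trial on which the fifth success occurs; negative binomial, r=5, p=0.14.
P(Y=30) = C(29,4) · p^5 · (1−p)^25
= 23751 · 5.3782e-05 · 0.023039 = 0.029430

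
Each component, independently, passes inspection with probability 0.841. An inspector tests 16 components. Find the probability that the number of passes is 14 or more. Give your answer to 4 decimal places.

0.5207

X ~ Binomial(16, 0.841); P(X ≥ 14) = Σ C(16,k) p^k (1−p)^(16−k) over k:
  k=14: C(16,14)·0.841^14·0.159^2 = 0.268608
  k=15: C(16,15)·0.841^15·0.159^1 = 0.189434
  k=16: C(16,16)·0.841^16·0.159^0 = 0.062623
Total = 0.520665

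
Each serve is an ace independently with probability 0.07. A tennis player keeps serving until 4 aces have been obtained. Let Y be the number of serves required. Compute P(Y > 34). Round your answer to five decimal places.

0.78777

Needing more than 34 serves ⇔ fewer than 4 successes in the first 34. With X ~ Binomial(34, 0.07), P(Y > 34) = P(X ≤ 3).
  k=0: C(34,0)·0.07^0·0.93^34 = 0.0848048
  k=1: C(34,1)·0.07^1·0.93^33 = 0.2170272
  k=2: C(34,2)·0.07^2·0.93^32 = 0.2695338
  k=3: C(34,3)·0.07^3·0.93^31 = 0.2163999
P(X ≤ 3) = 0.7877658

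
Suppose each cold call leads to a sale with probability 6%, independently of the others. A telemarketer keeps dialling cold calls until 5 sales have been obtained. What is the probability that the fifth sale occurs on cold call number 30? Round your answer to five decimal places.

0.00393

Y = trial on which the fifth success occurs; negative binomial, r=5, p=0.06.
P(Y=30) = C(29,4) · p^5 · (1−p)^25
= 23751 · 7.776e-07 · 0.21291 = 0.0039322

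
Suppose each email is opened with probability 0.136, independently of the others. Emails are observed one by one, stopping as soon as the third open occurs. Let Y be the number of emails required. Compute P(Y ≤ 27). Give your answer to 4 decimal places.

Finishing within 27 emails ⇔ at least 3 successes in the first 27. With X ~ Binomial(27, 0.136), P(Y ≤ 27) = 1 − P(X ≤ 2).
  k=0: C(27,0)·0.136^0·0.864^27 = 0.019314
  k=1: C(27,1)·0.136^1·0.864^26 = 0.082084
  k=2: C(27,2)·0.136^2·0.864^25 = 0.167969
1 − 0.269367 = 0.730633

0.7306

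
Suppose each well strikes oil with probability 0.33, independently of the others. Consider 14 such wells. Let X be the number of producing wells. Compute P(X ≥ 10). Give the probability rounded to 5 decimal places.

0.00372

X ~ Binomial(14, 0.33); P(X ≥ 10) = Σ C(14,k) p^k (1−p)^(14−k) over k:
  k=10: C(14,10)·0.33^10·0.67^4 = 0.0030894
  k=11: C(14,11)·0.33^11·0.67^3 = 0.0005533
  k=12: C(14,12)·0.33^12·0.67^2 = 0.0000681
  k=13: C(14,13)·0.33^13·0.67^1 = 0.0000052
  k=14: C(14,14)·0.33^14·0.67^0 = 0.0000002
Total = 0.0037162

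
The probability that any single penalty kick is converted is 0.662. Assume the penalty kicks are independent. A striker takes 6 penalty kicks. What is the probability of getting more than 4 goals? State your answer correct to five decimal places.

X ~ Binomial(6, 0.662); P(X ≥ 5) = Σ C(6,k) p^k (1−p)^(6−k) over k:
  k=5: C(6,5)·0.662^5·0.338^1 = 0.2578445
  k=6: C(6,6)·0.662^6·0.338^0 = 0.0841682
Total = 0.3420127

0.34201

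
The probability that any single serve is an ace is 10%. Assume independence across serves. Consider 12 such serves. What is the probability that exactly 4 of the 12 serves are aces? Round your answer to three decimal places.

X ~ Binomial(n=12, p=0.10).
P(X=4) = C(12,4) · p^4 · (1−p)^8
= 495 · 0.0001 · 0.43047 = 0.02131

0.021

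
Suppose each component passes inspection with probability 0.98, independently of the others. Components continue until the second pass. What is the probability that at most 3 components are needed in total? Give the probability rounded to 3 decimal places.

Finishing within 3 components ⇔ at least 2 successes in the first 3. With X ~ Binomial(3, 0.98), P(Y ≤ 3) = 1 − P(X ≤ 1).
  k=0: C(3,0)·0.98^0·0.02^3 = 0.00001
  k=1: C(3,1)·0.98^1·0.02^2 = 0.00118
1 − 0.00118 = 0.99882

0.999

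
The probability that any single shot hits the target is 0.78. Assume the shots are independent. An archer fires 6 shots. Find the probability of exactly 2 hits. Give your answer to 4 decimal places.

X ~ Binomial(n=6, p=0.78).
P(X=2) = C(6,2) · p^2 · (1−p)^4
= 15 · 0.6084 · 0.0023426 = 0.021378

0.0214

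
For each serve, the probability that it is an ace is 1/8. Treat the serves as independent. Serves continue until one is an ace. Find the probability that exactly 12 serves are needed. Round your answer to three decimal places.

0.029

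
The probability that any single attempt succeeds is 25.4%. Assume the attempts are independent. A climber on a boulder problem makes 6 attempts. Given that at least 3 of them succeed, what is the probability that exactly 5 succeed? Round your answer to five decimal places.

0.02692

X ~ Binomial(6, 0.254). Want P(X=5 | X≥3) = P(X=5) / P(X≥3).
P(X=5) = C(6,5)·0.254^5·0.746^1 = 0.0047322
P(X≥3) = 1 − 0.1723586 − 0.3521106 − 0.2997188 = 0.1758120
Ratio = 0.0047322 / 0.1758120 = 0.0269160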